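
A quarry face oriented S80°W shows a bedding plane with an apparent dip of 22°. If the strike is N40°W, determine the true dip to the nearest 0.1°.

The section is 60° from the strike.
tan(true dip) = tan 22° / sin 60° = 0.4665
true dip = arctan 0.4665 = 25.01°

25.0°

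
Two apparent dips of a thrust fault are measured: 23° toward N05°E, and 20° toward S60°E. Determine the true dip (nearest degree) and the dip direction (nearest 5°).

Each apparent-dip line lies in the plane. As unit vectors (x east, y north, z up), v₁ plunges 23°→N05°E and v₂ plunges 20°→S60°E.
n = v₁ × v₂ = (0.497, 0.291, 0.784) (taken with n_z > 0).
Dip δ = arctan(|n_h|/n_z) = arctan(0.576/0.784) = 36.3°.
The horizontal component of n points toward azimuth atan2(n_x, n_y) = 60°, the dip direction.

true dip 36°, dip direction 060°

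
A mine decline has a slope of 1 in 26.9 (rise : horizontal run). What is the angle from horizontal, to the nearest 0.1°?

2.1°

tan θ = 1/26.9 = 0.0372
θ = arctan(0.0372) = 2.13°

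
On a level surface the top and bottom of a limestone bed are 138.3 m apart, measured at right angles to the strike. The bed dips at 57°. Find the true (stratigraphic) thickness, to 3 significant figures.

116 m

True thickness t = w · sin(dip) = 138.3 × sin 57°
t = 138.3 × 0.8387 = 115.988 m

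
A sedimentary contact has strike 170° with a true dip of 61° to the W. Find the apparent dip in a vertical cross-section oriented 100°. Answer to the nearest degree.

59°

The section lies 70° from the strike.
tan α = tan 61° × sin 70° = 1.8040 × 0.9397 = 1.6953
α = arctan(1.6953) = 59.46°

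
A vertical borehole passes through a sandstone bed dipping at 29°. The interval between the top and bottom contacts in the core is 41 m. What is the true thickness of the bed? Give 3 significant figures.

35.9 m

True thickness t = h · cos(dip) = 41 × cos 29°
t = 41 × 0.8746 = 35.859 m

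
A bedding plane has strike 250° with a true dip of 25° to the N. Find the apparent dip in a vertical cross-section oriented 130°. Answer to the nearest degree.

22°

The strike is 250° and the section trends 130°; the acute angle between them is β = 60°.
tan(apparent dip) = tan 25° · sin 60° = 0.4038
apparent dip = arctan 0.4038 = 21.99°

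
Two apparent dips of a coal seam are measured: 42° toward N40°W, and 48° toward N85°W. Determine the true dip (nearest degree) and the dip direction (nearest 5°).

true dip 48°, dip direction 285°

Each apparent-dip line lies in the plane. As unit vectors (x east, y north, z up), v₁ plunges 42°→N40°W and v₂ plunges 48°→N85°W.
n = v₁ × v₂ = (-0.384, 0.091, 0.352) (taken with n_z > 0).
Dip δ = arctan(|n_h|/n_z) = arctan(0.395/0.352) = 48.3°.
The horizontal component of n points toward azimuth atan2(n_x, n_y) = 283°, the dip direction.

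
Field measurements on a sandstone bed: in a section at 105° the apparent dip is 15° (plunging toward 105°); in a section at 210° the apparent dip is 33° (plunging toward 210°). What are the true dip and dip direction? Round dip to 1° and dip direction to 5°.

true dip 38°, dip direction 175°

Each apparent-dip line lies in the plane. As unit vectors (x east, y north, z up), v₁ plunges 15°→105° and v₂ plunges 33°→210°.
n = v₁ × v₂ = (0.052, -0.617, 0.782) (taken with n_z > 0).
True dip = arccos(n_z / |n|) = arccos(0.7843) = 38.3°.
The horizontal component of n points toward azimuth atan2(n_x, n_y) = 175°, the dip direction.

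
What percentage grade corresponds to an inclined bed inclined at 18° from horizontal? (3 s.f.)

grade % = 100 × tan 18° = 100 × 0.3249

32.5%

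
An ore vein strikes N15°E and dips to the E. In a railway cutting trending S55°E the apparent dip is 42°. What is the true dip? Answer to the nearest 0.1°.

The section is 70° from the strike.
tan δ = tan α / sin β = tan 42° / sin 70° = 0.9004 / 0.9397 = 0.9582
true dip = arctan 0.9582 = 43.78°

43.8°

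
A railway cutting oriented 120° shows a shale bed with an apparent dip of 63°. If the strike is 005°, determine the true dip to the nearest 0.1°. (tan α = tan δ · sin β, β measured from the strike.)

65.2°

The section is 65° from the strike.
tan(true dip) = tan 63° / sin 65° = 2.1655
true dip = arctan 2.1655 = 65.21°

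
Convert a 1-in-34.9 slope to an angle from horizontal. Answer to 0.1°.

1.6°

tan θ = 1/34.9 = 0.0287
θ = arctan(0.0287) = 1.64°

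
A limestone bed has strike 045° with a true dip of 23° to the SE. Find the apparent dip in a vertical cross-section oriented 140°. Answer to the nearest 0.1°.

22.9°

The section lies 85° from the strike.
tan(apparent dip) = tan 23° · sin 85° = 0.4229
apparent dip = arctan 0.4229 = 22.92°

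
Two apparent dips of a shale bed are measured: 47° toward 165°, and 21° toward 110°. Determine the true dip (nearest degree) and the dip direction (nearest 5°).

true dip 48°, dip direction 180°

Each apparent-dip line lies in the plane. As unit vectors (x east, y north, z up), v₁ plunges 47°→165° and v₂ plunges 21°→110°.
The plane normal is n = v₁ × v₂ ∝ (0.003, -0.578, 0.522).
True dip = arccos(n_z / |n|) = arccos(0.6697) = 48.0°.
Dip direction = atan2(0.003, -0.578) = 180° (azimuth of n's horizontal projection).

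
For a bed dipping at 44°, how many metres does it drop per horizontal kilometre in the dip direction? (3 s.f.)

drop per km = 1000 × tan 44° = 1000 × 0.9657

966 m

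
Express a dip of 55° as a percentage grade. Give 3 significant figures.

143%

grade % = 100 × tan 55° = 100 × 1.4281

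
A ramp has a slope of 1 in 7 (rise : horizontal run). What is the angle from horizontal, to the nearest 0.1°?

tan θ = 1/7 = 0.1429
θ = arctan(0.1429) = 8.13°

8.1°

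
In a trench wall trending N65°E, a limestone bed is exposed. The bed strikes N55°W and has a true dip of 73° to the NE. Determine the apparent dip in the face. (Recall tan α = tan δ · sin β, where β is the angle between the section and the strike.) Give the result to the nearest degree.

Angle between strike (N55°W) and section (N65°E): β = 60°.
tan(apparent dip) = tan 73° · sin 60° = 2.8326
α = arctan(2.8326) = 70.56°

71°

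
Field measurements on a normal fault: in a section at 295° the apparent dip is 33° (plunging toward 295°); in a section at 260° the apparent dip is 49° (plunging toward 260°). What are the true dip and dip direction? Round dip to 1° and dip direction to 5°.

Represent each trace as a vector plunging at its apparent dip toward its trend (east-north-up frame): v₁ = (-0.760, 0.354, -0.545), v₂ = (-0.646, -0.114, -0.755).
n = v₁ × v₂ = (-0.330, -0.222, 0.316) (taken with n_z > 0).
Dip δ = arctan(|n_h|/n_z) = arctan(0.397/0.316) = 51.5°.
Dip direction = azimuth of (n_x, n_y) = atan2(-0.330, -0.222) = 236°.

true dip 52°, dip direction 235°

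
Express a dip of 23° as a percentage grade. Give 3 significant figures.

42.4%

grade % = 100 × tan 23° = 100 × 0.4245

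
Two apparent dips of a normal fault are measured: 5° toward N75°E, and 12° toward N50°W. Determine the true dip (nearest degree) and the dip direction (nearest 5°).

Represent each trace as a vector plunging at its apparent dip toward its trend (east-north-up frame): v₁ = (0.962, 0.258, -0.087), v₂ = (-0.749, 0.629, -0.208).
The plane normal is n = v₁ × v₂ ∝ (0.001, 0.265, 0.798).
tan δ = √(n_x²+n_y²)/n_z = 0.265/0.798, so δ = 18.4°.
Dip direction = atan2(0.001, 0.265) = 0° (azimuth of n's horizontal projection).

true dip 18°, dip direction 000°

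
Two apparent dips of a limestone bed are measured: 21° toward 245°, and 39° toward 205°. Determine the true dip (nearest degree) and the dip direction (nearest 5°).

Each apparent-dip line lies in the plane. As unit vectors (x east, y north, z up), v₁ plunges 21°→245° and v₂ plunges 39°→205°.
Cross product v₁ × v₂ gives the pole to the plane: n ∝ (-0.004, -0.415, 0.466).
tan δ = √(n_x²+n_y²)/n_z = 0.415/0.466, so δ = 41.7°.
The horizontal component of n points toward azimuth atan2(n_x, n_y) = 181°, the dip direction.

true dip 42°, dip direction 180°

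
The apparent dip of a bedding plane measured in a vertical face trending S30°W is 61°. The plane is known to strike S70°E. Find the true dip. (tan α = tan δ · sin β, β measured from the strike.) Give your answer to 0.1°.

β = acute angle between strike S70°E and section S30°W = 80°.
tan δ = tan α / sin β = tan 61° / sin 80° = 1.8040 / 0.9848 = 1.8319
δ = arctan(1.8319) = 61.37°

61.4°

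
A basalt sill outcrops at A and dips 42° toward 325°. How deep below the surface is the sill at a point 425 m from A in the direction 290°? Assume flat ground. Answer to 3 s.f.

The hole lies 35° from the dip direction, so the down-dip offset is 425 × cos 35° = 348.14 m.
Depth = down-dip offset × tan(dip) = 348.14 × tan 42° = 348.14 × 0.9004
Depth = 313.47 m

313 m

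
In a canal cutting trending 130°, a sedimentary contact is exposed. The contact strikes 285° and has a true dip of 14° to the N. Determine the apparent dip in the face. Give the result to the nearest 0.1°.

6.0°

The strike is 285° and the section trends 130°; the acute angle between them is β = 25°.
tan(apparent dip) = tan 14° · sin 25° = 0.1054
α = arctan(0.1054) = 6.02°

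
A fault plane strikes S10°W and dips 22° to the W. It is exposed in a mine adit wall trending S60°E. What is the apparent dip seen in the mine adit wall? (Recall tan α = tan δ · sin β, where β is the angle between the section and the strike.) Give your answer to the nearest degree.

21°

The strike is S10°W and the section trends S60°E; the acute angle between them is β = 70°.
tan α = tan 22° × sin 70° = 0.4040 × 0.9397 = 0.3797
α = arctan(0.3797) = 20.79°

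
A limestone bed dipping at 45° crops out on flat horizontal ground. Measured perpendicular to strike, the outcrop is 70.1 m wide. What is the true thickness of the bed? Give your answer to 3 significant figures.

True thickness t = w · sin(dip) = 70.1 × sin 45°
t = 70.1 × 0.7071 = 49.568 m

49.6 m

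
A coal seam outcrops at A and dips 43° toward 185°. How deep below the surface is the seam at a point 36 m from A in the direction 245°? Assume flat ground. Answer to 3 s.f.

16.8 m

The hole lies 60° from the dip direction, so the down-dip offset is 36 × cos 60° = 18.00 m.
Depth = down-dip offset × tan(dip) = 18.00 × tan 43° = 18.00 × 0.9325
Depth = 16.79 m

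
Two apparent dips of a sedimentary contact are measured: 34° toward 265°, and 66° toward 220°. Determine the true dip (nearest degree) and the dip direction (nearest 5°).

The two traces are lines in the plane: v₁ = (sin 265°·cos 34°, cos 265°·cos 34°, −sin 34°), v₂ = (sin 220°·cos 66°, cos 220°·cos 66°, −sin 66°).
The plane normal is n = v₁ × v₂ ∝ (-0.108, -0.608, 0.238).
tan δ = √(n_x²+n_y²)/n_z = 0.618/0.238, so δ = 68.9°.
Dip direction = azimuth of (n_x, n_y) = atan2(-0.108, -0.608) = 190°.

true dip 69°, dip direction 190°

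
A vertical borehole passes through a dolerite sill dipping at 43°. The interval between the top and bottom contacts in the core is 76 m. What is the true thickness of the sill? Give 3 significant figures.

55.6 m

True thickness t = h · cos(dip) = 76 × cos 43°
t = 76 × 0.7314 = 55.583 m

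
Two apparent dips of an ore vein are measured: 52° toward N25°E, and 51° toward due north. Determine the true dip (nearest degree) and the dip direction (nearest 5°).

true dip 52°, dip direction 015°

Represent each trace as a vector plunging at its apparent dip toward its trend (east-north-up frame): v₁ = (0.260, 0.558, -0.788), v₂ = (0.000, 0.629, -0.777).
Cross product v₁ × v₂ gives the pole to the plane: n ∝ (0.062, 0.202, 0.164).
Dip δ = arctan(|n_h|/n_z) = arctan(0.212/0.164) = 52.3°.
Dip direction = azimuth of (n_x, n_y) = atan2(0.062, 0.202) = 17°.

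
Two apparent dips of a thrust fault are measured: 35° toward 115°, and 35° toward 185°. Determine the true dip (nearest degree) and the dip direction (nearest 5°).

The two traces are lines in the plane: v₁ = (sin 115°·cos 35°, cos 115°·cos 35°, −sin 35°), v₂ = (sin 185°·cos 35°, cos 185°·cos 35°, −sin 35°).
Cross product v₁ × v₂ gives the pole to the plane: n ∝ (0.269, -0.467, 0.631).
True dip = arccos(n_z / |n|) = arccos(0.7601) = 40.5°.
The horizontal component of n points toward azimuth atan2(n_x, n_y) = 150°, the dip direction.

true dip 41°, dip direction 150°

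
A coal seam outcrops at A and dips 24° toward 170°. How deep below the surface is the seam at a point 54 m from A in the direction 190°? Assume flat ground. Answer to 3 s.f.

The hole lies 20° from the dip direction, so the down-dip offset is 54 × cos 20° = 50.74 m.
Depth = down-dip offset × tan(dip) = 50.74 × tan 24° = 50.74 × 0.4452
Depth = 22.59 m

22.6 m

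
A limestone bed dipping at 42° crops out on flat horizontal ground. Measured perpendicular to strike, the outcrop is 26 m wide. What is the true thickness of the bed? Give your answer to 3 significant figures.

True thickness t = w · sin(dip) = 26 × sin 42°
t = 26 × 0.6691 = 17.397 m

17.4 m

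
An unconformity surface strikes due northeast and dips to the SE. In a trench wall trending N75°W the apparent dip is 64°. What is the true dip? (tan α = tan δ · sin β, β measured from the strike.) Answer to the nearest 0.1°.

β = acute angle between strike due northeast and section N75°W = 60°.
tan(true dip) = tan 64° / sin 60° = 2.3675
true dip = arctan 2.3675 = 67.10°

67.1°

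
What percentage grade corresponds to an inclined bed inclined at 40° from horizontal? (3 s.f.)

grade % = 100 × tan 40° = 100 × 0.8391

83.9%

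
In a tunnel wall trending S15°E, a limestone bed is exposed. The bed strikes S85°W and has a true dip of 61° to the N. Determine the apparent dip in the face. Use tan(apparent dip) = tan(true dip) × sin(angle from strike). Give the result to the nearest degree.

The strike is S85°W and the section trends S15°E; the acute angle between them is β = 80°.
tan α = tan 61° × sin 80° = 1.8040 × 0.9848 = 1.7766
α = arctan(1.7766) = 60.63°

61°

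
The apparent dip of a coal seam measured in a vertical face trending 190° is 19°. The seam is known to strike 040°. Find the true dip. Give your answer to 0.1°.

34.6°

β = acute angle between strike 040° and section 190° = 30°.
tan δ = tan α / sin β = tan 19° / sin 30° = 0.3443 / 0.5000 = 0.6887
true dip = arctan 0.6887 = 34.55°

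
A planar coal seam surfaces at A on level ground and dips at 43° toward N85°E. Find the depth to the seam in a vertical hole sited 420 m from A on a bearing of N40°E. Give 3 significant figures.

277 m

The hole lies 45° from the dip direction, so the down-dip offset is 420 × cos 45° = 296.98 m.
Depth = down-dip offset × tan(dip) = 296.98 × tan 43° = 296.98 × 0.9325
Depth = 276.94 m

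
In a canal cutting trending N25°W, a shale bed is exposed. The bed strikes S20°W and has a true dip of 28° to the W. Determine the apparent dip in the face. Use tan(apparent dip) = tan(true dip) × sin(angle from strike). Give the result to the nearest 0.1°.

The strike is S20°W and the section trends N25°W; the acute angle between them is β = 45°.
tan α = tan 28° × sin 45° = 0.5317 × 0.7071 = 0.3760
apparent dip = arctan 0.3760 = 20.61°

20.6°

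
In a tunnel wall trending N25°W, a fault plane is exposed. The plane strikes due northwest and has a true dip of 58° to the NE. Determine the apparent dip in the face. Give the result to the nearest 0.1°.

28.7°

Angle between strike (due northwest) and section (N25°W): β = 20°.
tan α = tan 58° × sin 20° = 1.6003 × 0.3420 = 0.5473
α = arctan(0.5473) = 28.69°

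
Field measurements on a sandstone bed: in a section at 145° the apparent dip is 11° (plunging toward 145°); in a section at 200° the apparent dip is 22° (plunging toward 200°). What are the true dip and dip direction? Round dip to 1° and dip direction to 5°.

true dip 22°, dip direction 205°

The two traces are lines in the plane: v₁ = (sin 145°·cos 11°, cos 145°·cos 11°, −sin 11°), v₂ = (sin 200°·cos 22°, cos 200°·cos 22°, −sin 22°).
n = v₁ × v₂ = (-0.135, -0.271, 0.746) (taken with n_z > 0).
True dip = arccos(n_z / |n|) = arccos(0.9264) = 22.1°.
Dip direction = atan2(-0.135, -0.271) = 206° (azimuth of n's horizontal projection).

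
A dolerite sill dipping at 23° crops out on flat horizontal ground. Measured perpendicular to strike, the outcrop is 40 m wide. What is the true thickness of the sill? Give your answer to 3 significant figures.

15.6 m

True thickness t = w · sin(dip) = 40 × sin 23°
t = 40 × 0.3907 = 15.629 m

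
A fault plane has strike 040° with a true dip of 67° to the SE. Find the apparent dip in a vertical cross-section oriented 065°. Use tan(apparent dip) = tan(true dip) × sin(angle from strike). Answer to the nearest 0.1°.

The strike is 040° and the section trends 065°; the acute angle between them is β = 25°.
tan α = tan 67° × sin 25° = 2.3559 × 0.4226 = 0.9956
apparent dip = arctan 0.9956 = 44.87°

44.9°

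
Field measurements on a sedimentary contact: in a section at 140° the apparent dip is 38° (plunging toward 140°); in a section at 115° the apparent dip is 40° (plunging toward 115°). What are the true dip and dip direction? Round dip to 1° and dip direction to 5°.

true dip 40°, dip direction 120°

Each apparent-dip line lies in the plane. As unit vectors (x east, y north, z up), v₁ plunges 38°→140° and v₂ plunges 40°→115°.
The plane normal is n = v₁ × v₂ ∝ (0.189, -0.102, 0.255).
tan δ = √(n_x²+n_y²)/n_z = 0.214/0.255, so δ = 40.0°.
Dip direction = atan2(0.189, -0.102) = 118° (azimuth of n's horizontal projection).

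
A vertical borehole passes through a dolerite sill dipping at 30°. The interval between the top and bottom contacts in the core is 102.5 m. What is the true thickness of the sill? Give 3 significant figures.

True thickness t = h · cos(dip) = 102.5 × cos 30°
t = 102.5 × 0.8660 = 88.768 m

88.8 m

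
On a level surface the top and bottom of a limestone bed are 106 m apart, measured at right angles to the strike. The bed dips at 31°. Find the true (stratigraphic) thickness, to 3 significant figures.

True thickness t = w · sin(dip) = 106 × sin 31°
t = 106 × 0.5150 = 54.594 m

54.6 m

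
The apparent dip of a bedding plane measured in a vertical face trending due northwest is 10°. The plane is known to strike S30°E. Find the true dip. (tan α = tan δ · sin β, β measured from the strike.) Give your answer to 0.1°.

34.3°

β = acute angle between strike S30°E and section due northwest = 15°.
tan(true dip) = tan 10° / sin 15° = 0.6813
true dip = arctan 0.6813 = 34.27°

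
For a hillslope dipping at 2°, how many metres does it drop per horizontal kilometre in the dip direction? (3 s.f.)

drop per km = 1000 × tan 2° = 1000 × 0.0349

34.9 m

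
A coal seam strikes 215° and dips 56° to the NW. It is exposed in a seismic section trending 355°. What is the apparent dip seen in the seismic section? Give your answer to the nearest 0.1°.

43.6°

The section lies 40° from the strike.
tan(apparent dip) = tan 56° · sin 40° = 0.9530
apparent dip = arctan 0.9530 = 43.62°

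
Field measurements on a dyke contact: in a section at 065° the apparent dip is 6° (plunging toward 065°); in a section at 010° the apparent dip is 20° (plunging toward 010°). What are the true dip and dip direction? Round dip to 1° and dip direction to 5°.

Represent each trace as a vector plunging at its apparent dip toward its trend (east-north-up frame): v₁ = (0.901, 0.420, -0.105), v₂ = (0.163, 0.925, -0.342).
The plane normal is n = v₁ × v₂ ∝ (-0.047, 0.291, 0.766).
True dip = arccos(n_z / |n|) = arccos(0.9331) = 21.1°.
The horizontal component of n points toward azimuth atan2(n_x, n_y) = 351°, the dip direction.

true dip 21°, dip direction 350°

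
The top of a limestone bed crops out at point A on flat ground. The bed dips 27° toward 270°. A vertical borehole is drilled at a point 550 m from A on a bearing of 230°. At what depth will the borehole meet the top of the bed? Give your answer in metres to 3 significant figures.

The hole lies 40° from the dip direction, so the down-dip offset is 550 × cos 40° = 421.32 m.
Depth = down-dip offset × tan(dip) = 421.32 × tan 27° = 421.32 × 0.5095
Depth = 214.68 m

215 m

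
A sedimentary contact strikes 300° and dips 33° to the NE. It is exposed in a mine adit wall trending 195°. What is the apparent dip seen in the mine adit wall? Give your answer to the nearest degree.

32°

The strike is 300° and the section trends 195°; the acute angle between them is β = 75°.
tan α = tan 33° × sin 75° = 0.6494 × 0.9659 = 0.6273
apparent dip = arctan 0.6273 = 32.10°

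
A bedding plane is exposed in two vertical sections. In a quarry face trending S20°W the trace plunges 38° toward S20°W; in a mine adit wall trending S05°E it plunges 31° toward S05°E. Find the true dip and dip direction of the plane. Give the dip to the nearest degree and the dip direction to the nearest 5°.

Each apparent-dip line lies in the plane. As unit vectors (x east, y north, z up), v₁ plunges 38°→S20°W and v₂ plunges 31°→S05°E.
Cross product v₁ × v₂ gives the pole to the plane: n ∝ (-0.144, -0.185, 0.285).
tan δ = √(n_x²+n_y²)/n_z = 0.234/0.285, so δ = 39.4°.
The horizontal component of n points toward azimuth atan2(n_x, n_y) = 218°, the dip direction.

true dip 39°, dip direction 220°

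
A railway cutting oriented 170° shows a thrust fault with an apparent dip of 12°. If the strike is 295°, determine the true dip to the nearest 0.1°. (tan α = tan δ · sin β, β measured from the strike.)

The section is 55° from the strike.
tan(true dip) = tan 12° / sin 55° = 0.2595
true dip = arctan 0.2595 = 14.55°

14.5°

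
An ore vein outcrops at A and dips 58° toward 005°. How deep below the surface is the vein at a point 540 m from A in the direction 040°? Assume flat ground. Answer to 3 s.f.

708 m

The hole lies 35° from the dip direction, so the down-dip offset is 540 × cos 35° = 442.34 m.
Depth = down-dip offset × tan(dip) = 442.34 × tan 58° = 442.34 × 1.6003
Depth = 707.90 m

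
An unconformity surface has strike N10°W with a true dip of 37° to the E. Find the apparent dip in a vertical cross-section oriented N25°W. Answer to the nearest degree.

11°

The strike is N10°W and the section trends N25°W; the acute angle between them is β = 15°.
tan(apparent dip) = tan 37° · sin 15° = 0.1950
apparent dip = arctan 0.1950 = 11.04°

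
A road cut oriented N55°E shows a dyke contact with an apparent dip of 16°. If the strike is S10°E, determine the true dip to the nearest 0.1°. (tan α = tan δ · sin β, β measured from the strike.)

17.6°

β = acute angle between strike S10°E and section N55°E = 65°.
tan(true dip) = tan 16° / sin 65° = 0.3164
δ = arctan(0.3164) = 17.56°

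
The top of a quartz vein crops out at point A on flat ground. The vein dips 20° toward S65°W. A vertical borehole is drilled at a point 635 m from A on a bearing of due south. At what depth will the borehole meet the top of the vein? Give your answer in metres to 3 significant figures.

The hole lies 65° from the dip direction, so the down-dip offset is 635 × cos 65° = 268.36 m.
Depth = down-dip offset × tan(dip) = 268.36 × tan 20° = 268.36 × 0.3640
Depth = 97.68 m

97.7 m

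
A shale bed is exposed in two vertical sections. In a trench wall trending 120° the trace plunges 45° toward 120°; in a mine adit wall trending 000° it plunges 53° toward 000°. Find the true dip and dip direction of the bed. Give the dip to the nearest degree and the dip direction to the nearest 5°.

Each apparent-dip line lies in the plane. As unit vectors (x east, y north, z up), v₁ plunges 45°→120° and v₂ plunges 53°→000°.
The plane normal is n = v₁ × v₂ ∝ (0.708, 0.489, 0.369).
tan δ = √(n_x²+n_y²)/n_z = 0.860/0.369, so δ = 66.8°.
Dip direction = atan2(0.708, 0.489) = 55° (azimuth of n's horizontal projection).

true dip 67°, dip direction 055°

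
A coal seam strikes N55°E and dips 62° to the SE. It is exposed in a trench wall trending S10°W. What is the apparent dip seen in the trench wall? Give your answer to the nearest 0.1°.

53.1°

The strike is N55°E and the section trends S10°W; the acute angle between them is β = 45°.
tan(apparent dip) = tan 62° · sin 45° = 1.3299
α = arctan(1.3299) = 53.06°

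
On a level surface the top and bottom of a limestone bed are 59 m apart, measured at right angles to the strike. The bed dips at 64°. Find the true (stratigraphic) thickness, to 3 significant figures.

53.0 m

True thickness t = w · sin(dip) = 59 × sin 64°
t = 59 × 0.8988 = 53.029 m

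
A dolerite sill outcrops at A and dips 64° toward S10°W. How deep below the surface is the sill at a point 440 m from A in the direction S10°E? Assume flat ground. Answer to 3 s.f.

The hole lies 20° from the dip direction, so the down-dip offset is 440 × cos 20° = 413.46 m.
Depth = down-dip offset × tan(dip) = 413.46 × tan 64° = 413.46 × 2.0503
Depth = 847.73 m

848 m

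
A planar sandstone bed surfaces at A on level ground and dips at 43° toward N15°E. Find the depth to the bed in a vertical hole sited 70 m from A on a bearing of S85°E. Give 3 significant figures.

11.3 m

The hole lies 80° from the dip direction, so the down-dip offset is 70 × cos 80° = 12.16 m.
Depth = down-dip offset × tan(dip) = 12.16 × tan 43° = 12.16 × 0.9325
Depth = 11.34 m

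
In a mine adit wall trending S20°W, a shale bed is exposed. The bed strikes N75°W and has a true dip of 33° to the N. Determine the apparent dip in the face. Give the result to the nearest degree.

Angle between strike (N75°W) and section (S20°W): β = 85°.
tan α = tan 33° × sin 85° = 0.6494 × 0.9962 = 0.6469
α = arctan(0.6469) = 32.90°

33°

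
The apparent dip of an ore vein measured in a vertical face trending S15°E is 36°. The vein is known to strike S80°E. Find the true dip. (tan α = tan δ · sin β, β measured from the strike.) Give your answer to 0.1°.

The section is 65° from the strike.
tan(true dip) = tan 36° / sin 65° = 0.8017
true dip = arctan 0.8017 = 38.72°

38.7°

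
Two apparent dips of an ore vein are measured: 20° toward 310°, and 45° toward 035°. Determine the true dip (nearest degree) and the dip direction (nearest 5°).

The two traces are lines in the plane: v₁ = (sin 310°·cos 20°, cos 310°·cos 20°, −sin 20°), v₂ = (sin 35°·cos 45°, cos 35°·cos 45°, −sin 45°).
Cross product v₁ × v₂ gives the pole to the plane: n ∝ (0.229, 0.648, 0.662).
tan δ = √(n_x²+n_y²)/n_z = 0.687/0.662, so δ = 46.1°.
The horizontal component of n points toward azimuth atan2(n_x, n_y) = 19°, the dip direction.

true dip 46°, dip direction 020°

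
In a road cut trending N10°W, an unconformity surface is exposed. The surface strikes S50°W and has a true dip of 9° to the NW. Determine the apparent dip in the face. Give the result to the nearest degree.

Angle between strike (S50°W) and section (N10°W): β = 60°.
tan α = tan 9° × sin 60° = 0.1584 × 0.8660 = 0.1372
α = arctan(0.1372) = 7.81°

8°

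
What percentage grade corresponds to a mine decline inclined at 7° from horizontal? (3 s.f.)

12.3%

grade % = 100 × tan 7° = 100 × 0.1228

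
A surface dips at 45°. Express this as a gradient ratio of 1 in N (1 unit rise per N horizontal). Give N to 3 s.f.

1 in 1.00

1 : N means tan θ = 1/N, so N = 1/tan 45° = 1/1.0000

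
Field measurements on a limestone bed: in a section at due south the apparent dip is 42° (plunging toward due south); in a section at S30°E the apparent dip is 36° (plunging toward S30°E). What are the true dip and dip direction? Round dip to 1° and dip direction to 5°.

Each apparent-dip line lies in the plane. As unit vectors (x east, y north, z up), v₁ plunges 42°→due south and v₂ plunges 36°→S30°E.
Cross product v₁ × v₂ gives the pole to the plane: n ∝ (-0.032, -0.271, 0.301).
Dip δ = arctan(|n_h|/n_z) = arctan(0.273/0.301) = 42.2°.
Dip direction = atan2(-0.032, -0.271) = 187° (azimuth of n's horizontal projection).

true dip 42°, dip direction 185°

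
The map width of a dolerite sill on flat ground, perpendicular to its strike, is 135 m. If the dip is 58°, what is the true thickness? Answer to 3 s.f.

114 m

True thickness t = w · sin(dip) = 135 × sin 58°
t = 135 × 0.8480 = 114.486 m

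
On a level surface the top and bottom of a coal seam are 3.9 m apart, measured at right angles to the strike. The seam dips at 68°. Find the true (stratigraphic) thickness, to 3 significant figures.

True thickness t = w · sin(dip) = 3.9 × sin 68°
t = 3.9 × 0.9272 = 3.616 m

3.62 m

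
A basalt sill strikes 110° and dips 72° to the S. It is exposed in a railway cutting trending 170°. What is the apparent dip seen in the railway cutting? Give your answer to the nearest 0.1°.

Angle between strike (110°) and section (170°): β = 60°.
tan α = tan 72° × sin 60° = 3.0777 × 0.8660 = 2.6654
apparent dip = arctan 2.6654 = 69.43°

69.4°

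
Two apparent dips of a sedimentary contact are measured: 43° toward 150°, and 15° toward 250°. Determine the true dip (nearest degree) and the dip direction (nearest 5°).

Represent each trace as a vector plunging at its apparent dip toward its trend (east-north-up frame): v₁ = (0.366, -0.633, -0.682), v₂ = (-0.908, -0.330, -0.259).
Cross product v₁ × v₂ gives the pole to the plane: n ∝ (0.061, -0.714, 0.696).
tan δ = √(n_x²+n_y²)/n_z = 0.716/0.696, so δ = 45.8°.
The horizontal component of n points toward azimuth atan2(n_x, n_y) = 175°, the dip direction.

true dip 46°, dip direction 175°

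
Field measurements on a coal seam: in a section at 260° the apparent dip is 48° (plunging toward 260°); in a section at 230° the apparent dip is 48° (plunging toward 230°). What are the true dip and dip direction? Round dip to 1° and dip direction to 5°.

The two traces are lines in the plane: v₁ = (sin 260°·cos 48°, cos 260°·cos 48°, −sin 48°), v₂ = (sin 230°·cos 48°, cos 230°·cos 48°, −sin 48°).
n = v₁ × v₂ = (-0.233, -0.109, 0.224) (taken with n_z > 0).
True dip = arccos(n_z / |n|) = arccos(0.6562) = 49.0°.
The horizontal component of n points toward azimuth atan2(n_x, n_y) = 245°, the dip direction.

true dip 49°, dip direction 245°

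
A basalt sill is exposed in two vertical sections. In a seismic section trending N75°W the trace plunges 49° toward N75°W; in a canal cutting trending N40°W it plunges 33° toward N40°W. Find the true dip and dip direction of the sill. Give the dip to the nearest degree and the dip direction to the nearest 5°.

Represent each trace as a vector plunging at its apparent dip toward its trend (east-north-up frame): v₁ = (-0.634, 0.170, -0.755), v₂ = (-0.539, 0.642, -0.545).
The plane normal is n = v₁ × v₂ ∝ (-0.392, -0.062, 0.316).
Dip δ = arctan(|n_h|/n_z) = arctan(0.397/0.316) = 51.5°.
Dip direction = atan2(-0.392, -0.062) = 261° (azimuth of n's horizontal projection).

true dip 52°, dip direction 260°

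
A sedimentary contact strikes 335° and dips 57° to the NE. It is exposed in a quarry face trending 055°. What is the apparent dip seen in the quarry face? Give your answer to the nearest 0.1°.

56.6°

Angle between strike (335°) and section (055°): β = 80°.
tan α = tan 57° × sin 80° = 1.5399 × 0.9848 = 1.5165
apparent dip = arctan 1.5165 = 56.60°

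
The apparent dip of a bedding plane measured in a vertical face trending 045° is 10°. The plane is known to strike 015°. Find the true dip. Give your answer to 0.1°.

β = acute angle between strike 015° and section 045° = 30°.
tan(true dip) = tan 10° / sin 30° = 0.3527
δ = arctan(0.3527) = 19.43°

19.4°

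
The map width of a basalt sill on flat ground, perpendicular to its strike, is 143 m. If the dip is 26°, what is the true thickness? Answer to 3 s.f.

62.7 m

True thickness t = w · sin(dip) = 143 × sin 26°
t = 143 × 0.4384 = 62.687 m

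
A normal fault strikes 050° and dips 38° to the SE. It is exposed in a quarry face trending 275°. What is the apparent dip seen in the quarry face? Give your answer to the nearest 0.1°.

Angle between strike (050°) and section (275°): β = 45°.
tan α = tan 38° × sin 45° = 0.7813 × 0.7071 = 0.5525
apparent dip = arctan 0.5525 = 28.92°

28.9°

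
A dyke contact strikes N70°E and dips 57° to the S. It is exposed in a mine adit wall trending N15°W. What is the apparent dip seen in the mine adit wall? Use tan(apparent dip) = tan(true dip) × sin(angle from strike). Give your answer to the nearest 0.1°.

The strike is N70°E and the section trends N15°W; the acute angle between them is β = 85°.
tan α = tan 57° × sin 85° = 1.5399 × 0.9962 = 1.5340
α = arctan(1.5340) = 56.90°

56.9°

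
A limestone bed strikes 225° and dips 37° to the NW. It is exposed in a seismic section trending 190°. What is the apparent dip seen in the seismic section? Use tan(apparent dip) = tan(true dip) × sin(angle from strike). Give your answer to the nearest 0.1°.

23.4°

Angle between strike (225°) and section (190°): β = 35°.
tan(apparent dip) = tan 37° · sin 35° = 0.4322
apparent dip = arctan 0.4322 = 23.38°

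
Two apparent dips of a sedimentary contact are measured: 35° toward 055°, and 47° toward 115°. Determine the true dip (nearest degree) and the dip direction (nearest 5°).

Represent each trace as a vector plunging at its apparent dip toward its trend (east-north-up frame): v₁ = (0.671, 0.470, -0.574), v₂ = (0.618, -0.288, -0.731).
The plane normal is n = v₁ × v₂ ∝ (0.509, -0.136, 0.484).
Dip δ = arctan(|n_h|/n_z) = arctan(0.527/0.484) = 47.4°.
Dip direction = azimuth of (n_x, n_y) = atan2(0.509, -0.136) = 105°.

true dip 47°, dip direction 105°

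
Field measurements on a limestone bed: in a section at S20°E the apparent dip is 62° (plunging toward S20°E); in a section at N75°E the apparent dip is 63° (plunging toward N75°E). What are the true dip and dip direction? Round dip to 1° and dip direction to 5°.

true dip 69°, dip direction 115°

Represent each trace as a vector plunging at its apparent dip toward its trend (east-north-up frame): v₁ = (0.161, -0.441, -0.883), v₂ = (0.439, 0.118, -0.891).
Cross product v₁ × v₂ gives the pole to the plane: n ∝ (0.497, -0.244, 0.212).
True dip = arccos(n_z / |n|) = arccos(0.3581) = 69.0°.
The horizontal component of n points toward azimuth atan2(n_x, n_y) = 116°, the dip direction.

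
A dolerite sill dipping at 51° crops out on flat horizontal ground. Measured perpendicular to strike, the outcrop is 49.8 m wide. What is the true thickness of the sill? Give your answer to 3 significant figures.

True thickness t = w · sin(dip) = 49.8 × sin 51°
t = 49.8 × 0.7771 = 38.702 m

38.7 m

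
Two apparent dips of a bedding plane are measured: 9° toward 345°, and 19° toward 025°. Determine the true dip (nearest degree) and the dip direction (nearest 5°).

Each apparent-dip line lies in the plane. As unit vectors (x east, y north, z up), v₁ plunges 9°→345° and v₂ plunges 19°→025°.
n = v₁ × v₂ = (0.177, 0.146, 0.600) (taken with n_z > 0).
True dip = arccos(n_z / |n|) = arccos(0.9344) = 20.9°.
Dip direction = atan2(0.177, 0.146) = 50° (azimuth of n's horizontal projection).

true dip 21°, dip direction 050°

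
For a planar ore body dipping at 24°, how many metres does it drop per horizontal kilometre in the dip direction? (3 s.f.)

445 m

drop per km = 1000 × tan 24° = 1000 × 0.4452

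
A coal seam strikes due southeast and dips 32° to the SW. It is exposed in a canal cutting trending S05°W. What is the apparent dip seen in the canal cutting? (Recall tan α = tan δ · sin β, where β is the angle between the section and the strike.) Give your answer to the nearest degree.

26°

Angle between strike (due southeast) and section (S05°W): β = 50°.
tan α = tan 32° × sin 50° = 0.6249 × 0.7660 = 0.4787
apparent dip = arctan 0.4787 = 25.58°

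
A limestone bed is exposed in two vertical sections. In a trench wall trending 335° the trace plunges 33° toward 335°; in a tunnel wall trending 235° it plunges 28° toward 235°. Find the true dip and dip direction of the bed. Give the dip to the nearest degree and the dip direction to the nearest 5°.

true dip 43°, dip direction 290°

The two traces are lines in the plane: v₁ = (sin 335°·cos 33°, cos 335°·cos 33°, −sin 33°), v₂ = (sin 235°·cos 28°, cos 235°·cos 28°, −sin 28°).
n = v₁ × v₂ = (-0.633, 0.228, 0.729) (taken with n_z > 0).
tan δ = √(n_x²+n_y²)/n_z = 0.672/0.729, so δ = 42.7°.
The horizontal component of n points toward azimuth atan2(n_x, n_y) = 290°, the dip direction.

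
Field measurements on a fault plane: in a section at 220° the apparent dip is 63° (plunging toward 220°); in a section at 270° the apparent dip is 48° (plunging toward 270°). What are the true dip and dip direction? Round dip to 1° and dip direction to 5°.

true dip 63°, dip direction 215°

Represent each trace as a vector plunging at its apparent dip toward its trend (east-north-up frame): v₁ = (-0.292, -0.348, -0.891), v₂ = (-0.669, -0.000, -0.743).
n = v₁ × v₂ = (-0.258, -0.379, 0.233) (taken with n_z > 0).
Dip δ = arctan(|n_h|/n_z) = arctan(0.459/0.233) = 63.1°.
The horizontal component of n points toward azimuth atan2(n_x, n_y) = 214°, the dip direction.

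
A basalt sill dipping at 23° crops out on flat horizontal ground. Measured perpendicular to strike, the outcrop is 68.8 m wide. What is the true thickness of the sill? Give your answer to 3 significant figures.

True thickness t = w · sin(dip) = 68.8 × sin 23°
t = 68.8 × 0.3907 = 26.882 m

26.9 m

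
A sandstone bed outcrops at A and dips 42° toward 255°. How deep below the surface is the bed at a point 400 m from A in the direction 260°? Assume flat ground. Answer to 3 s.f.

359 m

The hole lies 5° from the dip direction, so the down-dip offset is 400 × cos 5° = 398.48 m.
Depth = down-dip offset × tan(dip) = 398.48 × tan 42° = 398.48 × 0.9004
Depth = 358.79 m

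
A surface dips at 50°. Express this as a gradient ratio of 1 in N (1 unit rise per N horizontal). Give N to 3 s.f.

1 : N means tan θ = 1/N, so N = 1/tan 50° = 1/1.1918

1 in 0.839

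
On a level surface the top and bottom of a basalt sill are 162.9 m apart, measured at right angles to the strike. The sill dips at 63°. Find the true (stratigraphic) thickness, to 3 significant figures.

True thickness t = w · sin(dip) = 162.9 × sin 63°
t = 162.9 × 0.8910 = 145.145 m

145 m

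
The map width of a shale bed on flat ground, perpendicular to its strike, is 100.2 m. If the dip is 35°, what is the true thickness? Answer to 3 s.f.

True thickness t = w · sin(dip) = 100.2 × sin 35°
t = 100.2 × 0.5736 = 57.472 m

57.5 m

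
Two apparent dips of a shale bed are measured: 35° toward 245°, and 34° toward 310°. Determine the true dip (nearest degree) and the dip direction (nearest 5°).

true dip 39°, dip direction 275°

Each apparent-dip line lies in the plane. As unit vectors (x east, y north, z up), v₁ plunges 35°→245° and v₂ plunges 34°→310°.
Cross product v₁ × v₂ gives the pole to the plane: n ∝ (-0.499, 0.051, 0.615).
Dip δ = arctan(|n_h|/n_z) = arctan(0.502/0.615) = 39.2°.
Dip direction = azimuth of (n_x, n_y) = atan2(-0.499, 0.051) = 276°.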